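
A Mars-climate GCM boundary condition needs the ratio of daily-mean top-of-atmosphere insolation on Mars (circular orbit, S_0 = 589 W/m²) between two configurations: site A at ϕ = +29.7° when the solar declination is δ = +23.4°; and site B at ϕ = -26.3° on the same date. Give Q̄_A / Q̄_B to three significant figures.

Q̄_A / Q̄_B ≈ 2.00

— Configuration A (ϕ=+29.7°):
cos h₀ = −tan(+29.7°) tan(+23.400°) = -0.2468, h₀ = 1.8202 rad.
Bracket: h₀ sin ϕ sin δ + cos ϕ cos δ sin h₀ = 1.8202×0.49546×0.39715 + 0.86863×0.91775×0.96906 = 0.358164 + 0.772520 = 1.130684.
Q̄ = (S_0/π) × [bracket] = (589/π) × 1.130684 = 211.99 W/m².
— Configuration B (ϕ=-26.3°):
cos h₀ = −tan(-26.3°) tan(+23.400°) = 0.2139, h₀ = 1.3553 rad.
Bracket: h₀ sin ϕ sin δ + cos ϕ cos δ sin h₀ = 1.3553×-0.44307×0.39715 + 0.89649×0.91775×0.97686 = -0.238486 + 0.803715 = 0.565229.
Q̄ = (S_0/π) × [bracket] = (589/π) × 0.565229 = 105.97 W/m².
Ratio Q̄_A / Q̄_B = 211.99 / 105.97 = 2.000.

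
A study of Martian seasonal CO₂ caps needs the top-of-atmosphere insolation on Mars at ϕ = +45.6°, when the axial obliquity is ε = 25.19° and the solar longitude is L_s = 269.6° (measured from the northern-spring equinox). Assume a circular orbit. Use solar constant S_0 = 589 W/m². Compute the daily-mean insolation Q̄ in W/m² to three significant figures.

Solar declination: sin δ = sin ε · sin L_s = sin 25.19° × sin 269.6° = -0.42561, so δ = -25.189°.
cos h₀ = −tan(+45.6°) tan(-25.189°) = 0.4803, h₀ = 1.0698 rad.
Bracket: h₀ sin ϕ sin δ + cos ϕ cos δ sin h₀ = 1.0698×0.71447×-0.42561 + 0.69966×0.90491×0.87711 = -0.325311 + 0.555324 = 0.230013.
Q̄ = (S_0/π) × [bracket] = (589/π) × 0.230013 = 43.12 W/m².

Q̄ ≈ 43.1 W/m²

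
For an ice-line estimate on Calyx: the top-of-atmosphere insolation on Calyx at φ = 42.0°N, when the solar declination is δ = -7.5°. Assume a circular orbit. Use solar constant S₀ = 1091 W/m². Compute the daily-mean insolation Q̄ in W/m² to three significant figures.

Q̄ ≈ 210 W/m²

cos H₀ = −tan(+42.0°) tan(-7.500°) = 0.1185, H₀ = 1.4520 rad.
Bracket: H₀ sin φ sin δ + cos φ cos δ sin H₀ = 1.4520×0.66913×-0.13053 + 0.74314×0.99144×0.99295 = -0.126820 + 0.731584 = 0.604764.
Q̄ = (S₀/π) × [bracket] = (1091/π) × 0.604764 = 210.0 W/m².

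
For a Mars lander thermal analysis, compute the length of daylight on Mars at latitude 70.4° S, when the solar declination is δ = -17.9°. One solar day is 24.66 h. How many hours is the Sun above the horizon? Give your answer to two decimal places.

cos h₀ = −tan ϕ · tan δ = −tan(-70.4°) × tan(-17.900°) = -0.9071, so h₀ = 2.7071 rad = 155.10°.
Daylight = 2h₀/(2π) × 24.66 h = (2.7071/π) × 24.66 = 21.25 h.

21.25 h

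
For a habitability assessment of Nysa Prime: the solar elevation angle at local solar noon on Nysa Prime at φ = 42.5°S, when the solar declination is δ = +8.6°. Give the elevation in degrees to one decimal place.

38.9°

At local noon the hour angle is zero, so the zenith angle equals |φ − δ| = |-42.5° − (+8.600°)| = 51.100°.
Elevation = 90° − 51.100° = 38.9°.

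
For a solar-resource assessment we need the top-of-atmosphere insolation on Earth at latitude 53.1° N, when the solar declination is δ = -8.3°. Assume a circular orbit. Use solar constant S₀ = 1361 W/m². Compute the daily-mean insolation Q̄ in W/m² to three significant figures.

cos H₀ = −tan(+53.1°) tan(-8.300°) = 0.1943, H₀ = 1.3753 rad.
Bracket: H₀ sin φ sin δ + cos φ cos δ sin H₀ = 1.3753×0.79968×-0.14436 + 0.60042×0.98953×0.98094 = -0.158767 + 0.582809 = 0.424042.
Q̄ = (S₀/π) × [bracket] = (1361/π) × 0.424042 = 183.7 W/m².

Q̄ ≈ 184 W/m²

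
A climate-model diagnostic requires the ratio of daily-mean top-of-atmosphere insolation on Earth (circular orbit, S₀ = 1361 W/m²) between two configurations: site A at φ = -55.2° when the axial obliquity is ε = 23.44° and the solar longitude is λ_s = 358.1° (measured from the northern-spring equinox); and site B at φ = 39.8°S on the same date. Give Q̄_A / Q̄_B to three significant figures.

Q̄_A / Q̄_B ≈ 0.752

— Configuration A (φ=-55.2°):
Solar declination: sin δ = sin ε · sin λ_s = sin 23.44° × sin 358.1° = -0.01319, so δ = -0.756°.
cos H₀ = −tan(-55.2°) tan(-0.756°) = -0.0190, H₀ = 1.5898 rad.
Bracket: H₀ sin φ sin δ + cos φ cos δ sin H₀ = 1.5898×-0.82115×-0.01319 + 0.57071×0.99991×0.99982 = 0.017219 + 0.570556 = 0.587775.
Q̄ = (S₀/π) × [bracket] = (1361/π) × 0.587775 = 254.64 W/m².
— Configuration B (φ=-39.8°):
cos H₀ = −tan(-39.8°) tan(-0.756°) = -0.0110, H₀ = 1.5818 rad.
Bracket: H₀ sin φ sin δ + cos φ cos δ sin H₀ = 1.5818×-0.64011×-0.01319 + 0.76828×0.99991×0.99994 = 0.013355 + 0.768165 = 0.781520.
Q̄ = (S₀/π) × [bracket] = (1361/π) × 0.781520 = 338.57 W/m².
Ratio Q̄_A / Q̄_B = 254.64 / 338.57 = 0.7521.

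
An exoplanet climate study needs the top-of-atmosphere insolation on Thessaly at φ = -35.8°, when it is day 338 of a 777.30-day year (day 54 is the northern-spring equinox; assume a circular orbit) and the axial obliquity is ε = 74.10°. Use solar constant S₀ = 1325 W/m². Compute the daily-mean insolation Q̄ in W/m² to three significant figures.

Q̄ ≈ 28.7 W/m²

Solar longitude: λ_s = 360° × (338 − 54)/777.30 = 131.532°.
sin δ = sin 74.10° × sin 131.532° = 0.71994, so δ = +46.050°.
cos H₀ = −tan(-35.8°) tan(+46.050°) = 0.7481, H₀ = 0.7255 rad.
Bracket: H₀ sin φ sin δ + cos φ cos δ sin H₀ = 0.7255×-0.58496×0.71994 + 0.81106×0.69403×0.66353 = -0.305534 + 0.373501 = 0.067967.
Q̄ = (S₀/π) × [bracket] = (1325/π) × 0.067967 = 28.67 W/m².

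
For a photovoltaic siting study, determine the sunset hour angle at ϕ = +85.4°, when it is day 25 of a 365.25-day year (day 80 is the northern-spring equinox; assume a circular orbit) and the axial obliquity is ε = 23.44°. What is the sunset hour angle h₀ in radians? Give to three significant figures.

Solar longitude: L_s = 360° × (25 − 80)/365.25 = -54.209°, i.e. -54.209° + 360° = 305.791°.
sin δ = sin 23.44° × sin 305.791° = -0.32267, so δ = -18.824°.
cos h₀ = −tan ϕ · tan δ = 4.2370 ≥ 1, so the Sun never rises (polar night) and h₀ = 0.

h₀ = 0.00 rad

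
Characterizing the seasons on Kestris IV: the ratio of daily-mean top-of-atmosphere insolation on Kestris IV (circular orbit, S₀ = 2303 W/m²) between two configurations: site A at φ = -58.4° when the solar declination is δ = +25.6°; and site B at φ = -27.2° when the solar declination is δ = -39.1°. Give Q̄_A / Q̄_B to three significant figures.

Q̄_A / Q̄_B ≈ 0.0389

— Configuration A (φ=-58.4°):
cos H₀ = −tan(-58.4°) tan(+25.600°) = 0.7788, H₀ = 0.6780 rad.
Bracket: H₀ sin φ sin δ + cos φ cos δ sin H₀ = 0.6780×-0.85173×0.43209 + 0.52399×0.90183×0.62727 = -0.249520 + 0.296416 = 0.046896.
Q̄ = (S₀/π) × [bracket] = (2303/π) × 0.046896 = 34.378 W/m².
— Configuration B (φ=-27.2°):
cos H₀ = −tan(-27.2°) tan(-39.100°) = -0.4177, H₀ = 2.0017 rad.
Bracket: H₀ sin φ sin δ + cos φ cos δ sin H₀ = 2.0017×-0.45710×-0.63068 + 0.88942×0.77605×0.90860 = 0.577058 + 0.627147 = 1.204205.
Q̄ = (S₀/π) × [bracket] = (2303/π) × 1.204205 = 882.76 W/m².
Ratio Q̄_A / Q̄_B = 34.378 / 882.76 = 0.03894.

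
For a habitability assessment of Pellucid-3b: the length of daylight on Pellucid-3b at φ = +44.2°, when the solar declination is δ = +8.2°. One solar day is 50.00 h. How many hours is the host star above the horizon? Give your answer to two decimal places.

27.24 h

cos H₀ = −tan φ · tan δ = −tan(+44.2°) × tan(+8.200°) = -0.1401, so H₀ = 1.7114 rad = 98.06°.
Daylight = 2H₀/(2π) × 50.00 h = (1.7114/π) × 50.00 = 27.24 h.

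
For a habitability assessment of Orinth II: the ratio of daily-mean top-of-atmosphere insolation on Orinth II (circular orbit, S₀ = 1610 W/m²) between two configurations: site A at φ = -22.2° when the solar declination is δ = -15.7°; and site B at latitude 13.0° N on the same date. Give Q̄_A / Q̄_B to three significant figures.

— Configuration A (φ=-22.2°):
cos H₀ = −tan(-22.2°) tan(-15.700°) = -0.1147, H₀ = 1.6858 rad.
Bracket: H₀ sin φ sin δ + cos φ cos δ sin H₀ = 1.6858×-0.37784×-0.27060 + 0.92587×0.96269×0.99340 = 0.172362 + 0.885443 = 1.057805.
Q̄ = (S₀/π) × [bracket] = (1610/π) × 1.057805 = 542.10 W/m².
— Configuration B (φ=+13.0°):
cos H₀ = −tan(+13.0°) tan(-15.700°) = 0.0649, H₀ = 1.5059 rad.
Bracket: H₀ sin φ sin δ + cos φ cos δ sin H₀ = 1.5059×0.22495×-0.27060 + 0.97437×0.96269×0.99789 = -0.091666 + 0.936037 = 0.844371.
Q̄ = (S₀/π) × [bracket] = (1610/π) × 0.844371 = 432.72 W/m².
Ratio Q̄_A / Q̄_B = 542.10 / 432.72 = 1.253.

Q̄_A / Q̄_B ≈ 1.25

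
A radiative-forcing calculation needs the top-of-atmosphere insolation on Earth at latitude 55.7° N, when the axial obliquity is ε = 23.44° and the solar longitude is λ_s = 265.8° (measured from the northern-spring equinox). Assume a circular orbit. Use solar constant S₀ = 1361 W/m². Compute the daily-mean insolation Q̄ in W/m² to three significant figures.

Q̄ ≈ 47.8 W/m²

Solar declination: sin δ = sin ε · sin λ_s = sin 23.44° × sin 265.8° = -0.39672, so δ = -23.373°.
cos H₀ = −tan(+55.7°) tan(-23.373°) = 0.6336, H₀ = 0.8846 rad.
Bracket: H₀ sin φ sin δ + cos φ cos δ sin H₀ = 0.8846×0.82610×-0.39672 + 0.56353×0.91794×0.77369 = -0.289910 + 0.400220 = 0.110310.
Q̄ = (S₀/π) × [bracket] = (1361/π) × 0.110310 = 47.79 W/m².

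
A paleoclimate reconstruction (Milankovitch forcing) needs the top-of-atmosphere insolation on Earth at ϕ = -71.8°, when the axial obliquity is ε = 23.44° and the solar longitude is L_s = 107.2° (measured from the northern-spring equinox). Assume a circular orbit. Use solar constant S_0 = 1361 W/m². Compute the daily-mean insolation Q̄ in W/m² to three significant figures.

Solar declination: sin δ = sin ε · sin L_s = sin 23.44° × sin 107.2° = 0.38000, so δ = +22.334°.
cos h₀ = −tan(-71.8°) tan(+22.334°) = 1.2495 ≥ 1 ⇒ polar night, h₀ = 0 and Q̄ = 0.

Q̄ ≈ 0.00 W/m²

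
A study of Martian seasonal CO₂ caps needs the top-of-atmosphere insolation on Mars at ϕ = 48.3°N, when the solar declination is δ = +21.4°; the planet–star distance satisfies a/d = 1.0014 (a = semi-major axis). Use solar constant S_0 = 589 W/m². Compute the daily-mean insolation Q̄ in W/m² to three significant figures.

Q̄ ≈ 208 W/m²

cos h₀ = −tan(+48.3°) tan(+21.400°) = -0.4399, h₀ = 2.0262 rad.
Bracket: h₀ sin ϕ sin δ + cos ϕ cos δ sin h₀ = 2.0262×0.74664×0.36488 + 0.66523×0.93106×0.89807 = 0.552006 + 0.556237 = 1.108243.
Inverse-square distance factor (a/d)² = 1.0014² = 1.002802.
Q̄ = (S_0/π) × 1.002802 × [bracket] = (589/π) × 1.002802 × 1.108243 = 208.4 W/m².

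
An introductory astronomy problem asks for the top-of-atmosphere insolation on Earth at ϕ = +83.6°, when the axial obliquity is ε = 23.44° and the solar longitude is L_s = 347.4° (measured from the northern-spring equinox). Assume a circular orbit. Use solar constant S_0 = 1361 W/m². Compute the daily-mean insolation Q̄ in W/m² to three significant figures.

Solar declination: sin δ = sin ε · sin L_s = sin 23.44° × sin 347.4° = -0.08677, so δ = -4.978°.
cos h₀ = −tan(+83.6°) tan(-4.978°) = 0.7765, h₀ = 0.6816 rad.
Bracket: h₀ sin ϕ sin δ + cos ϕ cos δ sin h₀ = 0.6816×0.99377×-0.08677 + 0.11147×0.99623×0.63006 = -0.058774 + 0.069968 = 0.011194.
Q̄ = (S_0/π) × [bracket] = (1361/π) × 0.011194 = 4.849 W/m².

Q̄ ≈ 4.85 W/m²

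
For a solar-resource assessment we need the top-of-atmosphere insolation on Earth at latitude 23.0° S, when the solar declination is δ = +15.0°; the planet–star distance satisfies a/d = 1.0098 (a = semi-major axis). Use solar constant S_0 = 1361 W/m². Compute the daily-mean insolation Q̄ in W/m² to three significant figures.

Q̄ ≈ 325 W/m²

cos h₀ = −tan(-23.0°) tan(+15.000°) = 0.1137, h₀ = 1.4568 rad.
Bracket: h₀ sin ϕ sin δ + cos ϕ cos δ sin h₀ = 1.4568×-0.39073×0.25882 + 0.92050×0.96593×0.99351 = -0.147324 + 0.883368 = 0.736044.
Inverse-square distance factor (a/d)² = 1.0098² = 1.019696.
Q̄ = (S_0/π) × 1.019696 × [bracket] = (1361/π) × 1.019696 × 0.736044 = 325.1 W/m².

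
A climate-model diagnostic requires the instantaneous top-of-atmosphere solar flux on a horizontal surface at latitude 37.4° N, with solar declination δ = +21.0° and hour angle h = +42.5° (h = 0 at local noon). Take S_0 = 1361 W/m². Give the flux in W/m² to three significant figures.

1.04e+03 W/m²

cos θ_z = sin ϕ sin δ + cos ϕ cos δ cos h = 0.217664 + 0.546802 = 0.764466.
Flux = S_0 · cos θ_z = 1361 × 0.764466 = 1040 W/m².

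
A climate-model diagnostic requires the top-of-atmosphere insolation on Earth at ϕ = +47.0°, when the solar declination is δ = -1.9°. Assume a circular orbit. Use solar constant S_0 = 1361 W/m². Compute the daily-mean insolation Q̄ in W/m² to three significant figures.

Q̄ ≈ 279 W/m²

cos h₀ = −tan(+47.0°) tan(-1.900°) = 0.0356, h₀ = 1.5352 rad.
Bracket: h₀ sin ϕ sin δ + cos ϕ cos δ sin h₀ = 1.5352×0.73135×-0.03316 + 0.68200×0.99945×0.99937 = -0.037231 + 0.681195 = 0.643964.
Q̄ = (S_0/π) × [bracket] = (1361/π) × 0.643964 = 279.0 W/m².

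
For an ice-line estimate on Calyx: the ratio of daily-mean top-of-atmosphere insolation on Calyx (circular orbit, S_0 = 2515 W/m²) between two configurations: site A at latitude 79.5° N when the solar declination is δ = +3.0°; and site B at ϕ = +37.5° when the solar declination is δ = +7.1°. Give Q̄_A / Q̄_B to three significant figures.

— Configuration A (ϕ=+79.5°):
cos h₀ = −tan(+79.5°) tan(+3.000°) = -0.2828, h₀ = 1.8575 rad.
Bracket: h₀ sin ϕ sin δ + cos ϕ cos δ sin h₀ = 1.8575×0.98325×0.05234 + 0.18224×0.99863×0.95919 = 0.095593 + 0.174563 = 0.270156.
Q̄ = (S_0/π) × [bracket] = (2515/π) × 0.270156 = 216.27 W/m².
— Configuration B (ϕ=+37.5°):
cos h₀ = −tan(+37.5°) tan(+7.100°) = -0.0956, h₀ = 1.6665 rad.
Bracket: h₀ sin ϕ sin δ + cos ϕ cos δ sin h₀ = 1.6665×0.60876×0.12360 + 0.79335×0.99233×0.99542 = 0.125392 + 0.783659 = 0.909051.
Q̄ = (S_0/π) × [bracket] = (2515/π) × 0.909051 = 727.74 W/m².
Ratio Q̄_A / Q̄_B = 216.27 / 727.74 = 0.2972.

Q̄_A / Q̄_B ≈ 0.297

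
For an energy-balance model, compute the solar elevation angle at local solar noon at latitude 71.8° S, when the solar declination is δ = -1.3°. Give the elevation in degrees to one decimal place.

19.5°

At local noon the hour angle is zero, so the zenith angle equals |φ − δ| = |-71.8° − (-1.300°)| = 70.500°.
Elevation = 90° − 70.500° = 19.5°.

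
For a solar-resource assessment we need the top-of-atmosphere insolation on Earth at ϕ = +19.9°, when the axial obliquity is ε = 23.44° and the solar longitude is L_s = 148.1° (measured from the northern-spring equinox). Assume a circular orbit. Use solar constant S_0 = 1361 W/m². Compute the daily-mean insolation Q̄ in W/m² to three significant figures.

Solar declination: sin δ = sin ε · sin L_s = sin 23.44° × sin 148.1° = 0.21021, so δ = +12.134°.
cos h₀ = −tan(+19.9°) tan(+12.134°) = -0.0778, h₀ = 1.6487 rad.
Bracket: h₀ sin ϕ sin δ + cos ϕ cos δ sin h₀ = 1.6487×0.34038×0.21021 + 0.94029×0.97766×0.99697 = 0.117967 + 0.916498 = 1.034465.
Q̄ = (S_0/π) × [bracket] = (1361/π) × 1.034465 = 448.2 W/m².

Q̄ ≈ 448 W/m²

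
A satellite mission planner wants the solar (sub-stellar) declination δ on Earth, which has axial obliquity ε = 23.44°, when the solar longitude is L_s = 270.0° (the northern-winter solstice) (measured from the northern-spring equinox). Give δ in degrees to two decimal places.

sin δ = sin ε · sin L_s = sin 23.44° × sin 270.0° = -0.397789.
δ = arcsin(-0.397789) = -23.44°.

δ = -23.44°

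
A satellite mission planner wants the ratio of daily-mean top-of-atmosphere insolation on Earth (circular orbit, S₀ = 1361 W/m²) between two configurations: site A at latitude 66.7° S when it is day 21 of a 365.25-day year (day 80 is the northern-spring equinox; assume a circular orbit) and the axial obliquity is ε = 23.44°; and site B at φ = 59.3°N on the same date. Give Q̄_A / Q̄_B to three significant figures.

— Configuration A (φ=-66.7°):
Solar longitude: λ_s = 360° × (21 − 80)/365.25 = -58.152°, i.e. -58.152° + 360° = 301.848°.
sin δ = sin 23.44° × sin 301.848° = -0.33790, so δ = -19.749°.
cos H₀ = −tan(-66.7°) tan(-19.749°) = -0.8336, H₀ = 2.5564 rad.
Bracket: H₀ sin φ sin δ + cos φ cos δ sin H₀ = 2.5564×-0.91845×-0.33790 + 0.39555×0.94118×0.55232 = 0.793364 + 0.205620 = 0.998984.
Q̄ = (S₀/π) × [bracket] = (1361/π) × 0.998984 = 432.78 W/m².
— Configuration B (φ=+59.3°):
cos H₀ = −tan(+59.3°) tan(-19.749°) = 0.6047, H₀ = 0.9215 rad.
Bracket: H₀ sin φ sin δ + cos φ cos δ sin H₀ = 0.9215×0.85985×-0.33790 + 0.51054×0.94118×0.79649 = -0.267736 + 0.382721 = 0.114985.
Q̄ = (S₀/π) × [bracket] = (1361/π) × 0.114985 = 49.814 W/m².
Ratio Q̄_A / Q̄_B = 432.78 / 49.814 = 8.688.

Q̄_A / Q̄_B ≈ 8.69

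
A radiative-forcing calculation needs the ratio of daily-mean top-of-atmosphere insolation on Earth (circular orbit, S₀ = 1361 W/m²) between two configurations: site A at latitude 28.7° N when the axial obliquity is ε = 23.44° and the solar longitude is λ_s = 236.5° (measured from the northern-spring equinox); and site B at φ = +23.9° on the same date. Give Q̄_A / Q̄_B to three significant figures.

Q̄_A / Q̄_B ≈ 0.895

— Configuration A (φ=+28.7°):
Solar declination: sin δ = sin ε · sin λ_s = sin 23.44° × sin 236.5° = -0.33171, so δ = -19.373°.
cos H₀ = −tan(+28.7°) tan(-19.373°) = 0.1925, H₀ = 1.3771 rad.
Bracket: H₀ sin φ sin δ + cos φ cos δ sin H₀ = 1.3771×0.48022×-0.33171 + 0.87715×0.94338×0.98130 = -0.219363 + 0.812012 = 0.592649.
Q̄ = (S₀/π) × [bracket] = (1361/π) × 0.592649 = 256.75 W/m².
— Configuration B (φ=+23.9°):
cos H₀ = −tan(+23.9°) tan(-19.373°) = 0.1558, H₀ = 1.4143 rad.
Bracket: H₀ sin φ sin δ + cos φ cos δ sin H₀ = 1.4143×0.40514×-0.33171 + 0.91425×0.94338×0.98779 = -0.190066 + 0.851954 = 0.661888.
Q̄ = (S₀/π) × [bracket] = (1361/π) × 0.661888 = 286.74 W/m².
Ratio Q̄_A / Q̄_B = 256.75 / 286.74 = 0.8954.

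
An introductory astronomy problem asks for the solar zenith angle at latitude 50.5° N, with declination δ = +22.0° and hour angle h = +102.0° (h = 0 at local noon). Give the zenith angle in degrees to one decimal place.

θ_z = 80.4°

cos θ_z = sin ϕ sin δ + cos ϕ cos δ cos h = 0.289056 + -0.122618 = 0.166438.
θ_z = arccos(0.166438) = 80.4°.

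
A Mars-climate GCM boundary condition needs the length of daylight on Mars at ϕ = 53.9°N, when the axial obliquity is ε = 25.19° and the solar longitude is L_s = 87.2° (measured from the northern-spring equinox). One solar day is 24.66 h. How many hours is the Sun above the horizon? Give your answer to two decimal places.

17.82 h

Solar declination: sin δ = sin ε · sin L_s = sin 25.19° × sin 87.2° = 0.42511, so δ = +25.158°.
cos h₀ = −tan ϕ · tan δ = −tan(+53.9°) × tan(+25.158°) = -0.6441, so h₀ = 2.2706 rad = 130.10°.
Daylight = 2h₀/(2π) × 24.66 h = (2.2706/π) × 24.66 = 17.82 h.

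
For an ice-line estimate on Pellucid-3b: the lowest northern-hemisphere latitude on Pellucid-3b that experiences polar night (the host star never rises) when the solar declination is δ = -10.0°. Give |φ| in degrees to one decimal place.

|φ| = 80.0°

Polar night requires cos H₀ = −tan φ tan δ ≥ 1, i.e. tan φ tan δ ≤ −1.
The boundary is |tan φ| · |tan δ| = 1, so |φ| = 90° − |δ| = 90° − 10.0° = 80.0° in the northern hemisphere.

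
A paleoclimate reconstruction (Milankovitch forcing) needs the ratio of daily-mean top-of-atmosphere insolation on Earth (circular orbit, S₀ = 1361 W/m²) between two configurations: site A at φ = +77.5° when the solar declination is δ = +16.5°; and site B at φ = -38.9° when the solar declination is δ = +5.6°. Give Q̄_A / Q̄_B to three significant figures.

Q̄_A / Q̄_B ≈ 1.28

— Configuration A (φ=+77.5°):
cos H₀ = −tan(+77.5°) tan(+16.500°) = -1.3361 ≤ −1 ⇒ polar day, H₀ = π.
Bracket: H₀ sin φ sin δ + cos φ cos δ sin H₀ = 3.1416×0.97630×0.28402 + 0.21644×0.95882×0.00000 = 0.871130 + 0.000000 = 0.871130.
Q̄ = (S₀/π) × [bracket] = (1361/π) × 0.871130 = 377.39 W/m².
— Configuration B (φ=-38.9°):
cos H₀ = −tan(-38.9°) tan(+5.600°) = 0.0791, H₀ = 1.4916 rad.
Bracket: H₀ sin φ sin δ + cos φ cos δ sin H₀ = 1.4916×-0.62796×0.09758 + 0.77824×0.99523×0.99687 = -0.091400 + 0.772104 = 0.680704.
Q̄ = (S₀/π) × [bracket] = (1361/π) × 0.680704 = 294.89 W/m².
Ratio Q̄_A / Q̄_B = 377.39 / 294.89 = 1.280.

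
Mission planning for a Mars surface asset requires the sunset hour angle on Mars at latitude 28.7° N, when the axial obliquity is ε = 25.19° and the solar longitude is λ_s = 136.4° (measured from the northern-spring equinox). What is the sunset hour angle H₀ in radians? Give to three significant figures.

Solar declination: sin δ = sin ε · sin λ_s = sin 25.19° × sin 136.4° = 0.29352, so δ = +17.069°.
cos H₀ = −tan φ · tan δ = −tan(+28.7°) × tan(+17.069°) = -0.1681, so H₀ = 1.7397 rad = 99.68°.

H₀ = 1.74 rad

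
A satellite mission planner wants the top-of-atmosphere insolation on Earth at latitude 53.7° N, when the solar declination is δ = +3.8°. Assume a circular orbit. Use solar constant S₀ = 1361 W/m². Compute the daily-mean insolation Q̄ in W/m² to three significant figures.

Q̄ ≈ 293 W/m²

cos H₀ = −tan(+53.7°) tan(+3.800°) = -0.0904, H₀ = 1.6613 rad.
Bracket: H₀ sin φ sin δ + cos φ cos δ sin H₀ = 1.6613×0.80593×0.06627 + 0.59201×0.99780×0.99590 = 0.088728 + 0.588286 = 0.677014.
Q̄ = (S₀/π) × [bracket] = (1361/π) × 0.677014 = 293.3 W/m².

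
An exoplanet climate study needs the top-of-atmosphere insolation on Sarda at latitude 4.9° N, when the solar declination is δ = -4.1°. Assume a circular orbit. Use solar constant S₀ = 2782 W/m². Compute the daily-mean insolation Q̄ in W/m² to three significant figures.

Q̄ ≈ 872 W/m²

cos H₀ = −tan(+4.9°) tan(-4.100°) = 0.0061, H₀ = 1.5647 rad.
Bracket: H₀ sin φ sin δ + cos φ cos δ sin H₀ = 1.5647×0.08542×-0.07150 + 0.99635×0.99744×0.99998 = -0.009556 + 0.993779 = 0.984223.
Q̄ = (S₀/π) × [bracket] = (2782/π) × 0.984223 = 871.6 W/m².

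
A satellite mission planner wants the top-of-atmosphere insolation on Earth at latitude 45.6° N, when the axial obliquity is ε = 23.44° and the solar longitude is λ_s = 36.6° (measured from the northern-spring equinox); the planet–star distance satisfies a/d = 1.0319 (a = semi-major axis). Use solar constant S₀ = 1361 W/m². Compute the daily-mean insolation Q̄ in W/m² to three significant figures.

Q̄ ≈ 446 W/m²

Solar declination: sin δ = sin ε · sin λ_s = sin 23.44° × sin 36.6° = 0.23717, so δ = +13.720°.
cos H₀ = −tan(+45.6°) tan(+13.720°) = -0.2493, H₀ = 1.8228 rad.
Bracket: H₀ sin φ sin δ + cos φ cos δ sin H₀ = 1.8228×0.71447×0.23717 + 0.69966×0.97147×0.96843 = 0.308875 + 0.658241 = 0.967116.
Inverse-square distance factor (a/d)² = 1.0319² = 1.064818.
Q̄ = (S₀/π) × 1.064818 × [bracket] = (1361/π) × 1.064818 × 0.967116 = 446.1 W/m².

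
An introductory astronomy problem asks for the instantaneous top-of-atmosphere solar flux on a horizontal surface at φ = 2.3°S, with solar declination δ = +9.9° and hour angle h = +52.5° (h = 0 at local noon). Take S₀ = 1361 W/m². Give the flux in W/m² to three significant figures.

806 W/m²

cos θ_z = sin φ sin δ + cos φ cos δ cos h = -0.006900 + 0.599213 = 0.592313.
Flux = S₀ · cos θ_z = 1361 × 0.592313 = 806.1 W/m².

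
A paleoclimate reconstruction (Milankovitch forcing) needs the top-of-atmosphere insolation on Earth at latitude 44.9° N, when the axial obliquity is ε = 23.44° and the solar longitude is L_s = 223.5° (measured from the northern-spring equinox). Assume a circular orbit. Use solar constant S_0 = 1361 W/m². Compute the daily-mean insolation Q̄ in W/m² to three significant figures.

Solar declination: sin δ = sin ε · sin L_s = sin 23.44° × sin 223.5° = -0.27382, so δ = -15.892°.
cos h₀ = −tan(+44.9°) tan(-15.892°) = 0.2837, h₀ = 1.2831 rad.
Bracket: h₀ sin ϕ sin δ + cos ϕ cos δ sin h₀ = 1.2831×0.70587×-0.27382 + 0.70834×0.96178×0.95891 = -0.247999 + 0.653274 = 0.405275.
Q̄ = (S_0/π) × [bracket] = (1361/π) × 0.405275 = 175.6 W/m².

Q̄ ≈ 176 W/m²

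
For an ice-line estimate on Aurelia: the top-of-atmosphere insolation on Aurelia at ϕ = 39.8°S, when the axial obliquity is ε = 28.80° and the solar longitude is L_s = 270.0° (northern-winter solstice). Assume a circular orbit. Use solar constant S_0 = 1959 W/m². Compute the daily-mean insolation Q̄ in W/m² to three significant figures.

Solar declination: sin δ = sin ε · sin L_s = sin 28.80° × sin 270.0° = -0.48175, so δ = -28.800°.
cos h₀ = −tan(-39.8°) tan(-28.800°) = -0.4580, h₀ = 2.0466 rad.
Bracket: h₀ sin ϕ sin δ + cos ϕ cos δ sin h₀ = 2.0466×-0.64011×-0.48175 + 0.76828×0.87631×0.88893 = 0.631116 + 0.598473 = 1.229589.
Q̄ = (S_0/π) × [bracket] = (1959/π) × 1.229589 = 766.7 W/m².

Q̄ ≈ 767 W/m²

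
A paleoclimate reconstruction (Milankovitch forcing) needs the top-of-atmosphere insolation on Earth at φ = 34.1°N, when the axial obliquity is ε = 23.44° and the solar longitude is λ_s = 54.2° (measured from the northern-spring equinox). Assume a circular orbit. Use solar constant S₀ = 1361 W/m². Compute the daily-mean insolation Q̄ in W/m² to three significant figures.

Solar declination: sin δ = sin ε · sin λ_s = sin 23.44° × sin 54.2° = 0.32263, so δ = +18.822°.
cos H₀ = −tan(+34.1°) tan(+18.822°) = -0.2308, H₀ = 1.8037 rad.
Bracket: H₀ sin φ sin δ + cos φ cos δ sin H₀ = 1.8037×0.56064×0.32263 + 0.82806×0.94652×0.97301 = 0.326252 + 0.762621 = 1.088873.
Q̄ = (S₀/π) × [bracket] = (1361/π) × 1.088873 = 471.7 W/m².

Q̄ ≈ 472 W/m²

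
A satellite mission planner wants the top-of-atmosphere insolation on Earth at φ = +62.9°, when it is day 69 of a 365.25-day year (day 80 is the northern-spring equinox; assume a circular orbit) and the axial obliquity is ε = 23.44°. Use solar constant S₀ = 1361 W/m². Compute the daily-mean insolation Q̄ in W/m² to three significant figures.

Solar longitude: λ_s = 360° × (69 − 80)/365.25 = -10.842°, i.e. -10.842° + 360° = 349.158°.
sin δ = sin 23.44° × sin 349.158° = -0.07482, so δ = -4.291°.
cos H₀ = −tan(+62.9°) tan(-4.291°) = 0.1466, H₀ = 1.4236 rad.
Bracket: H₀ sin φ sin δ + cos φ cos δ sin H₀ = 1.4236×0.89021×-0.07482 + 0.45554×0.99720×0.98919 = -0.094820 + 0.449354 = 0.354534.
Q̄ = (S₀/π) × [bracket] = (1361/π) × 0.354534 = 153.6 W/m².

Q̄ ≈ 154 W/m²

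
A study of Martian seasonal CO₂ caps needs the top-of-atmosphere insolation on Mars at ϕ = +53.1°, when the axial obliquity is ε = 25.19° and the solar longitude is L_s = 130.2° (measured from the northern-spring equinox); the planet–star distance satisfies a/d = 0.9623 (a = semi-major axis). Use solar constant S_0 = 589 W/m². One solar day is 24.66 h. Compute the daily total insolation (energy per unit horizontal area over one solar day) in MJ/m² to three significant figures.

Solar declination: sin δ = sin ε · sin L_s = sin 25.19° × sin 130.2° = 0.32509, so δ = +18.971°.
cos h₀ = −tan(+53.1°) tan(+18.971°) = -0.4578, h₀ = 2.0464 rad.
Bracket: h₀ sin ϕ sin δ + cos ϕ cos δ sin h₀ = 2.0464×0.79968×0.32509 + 0.60042×0.94568×0.88903 = 0.531998 + 0.504796 = 1.036794.
Inverse-square distance factor (a/d)² = 0.9623² = 0.926021.
Q̄ = (S_0/π) × 0.926021 × [bracket] = (589/π) × 0.926021 × 1.036794 = 180.00 W/m².
Daily total = Q̄ × 24.66 h × 3600 s/h = 180.00 × 24.66 × 3600 / 10⁶ = 15.98 MJ/m².

16.0 MJ/m²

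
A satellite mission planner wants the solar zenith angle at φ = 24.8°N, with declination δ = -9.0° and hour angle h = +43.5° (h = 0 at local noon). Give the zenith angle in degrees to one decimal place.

θ_z = 54.2°

cos θ_z = sin φ sin δ + cos φ cos δ cos h = -0.065617 + 0.650372 = 0.584755.
θ_z = arccos(0.584755) = 54.2°.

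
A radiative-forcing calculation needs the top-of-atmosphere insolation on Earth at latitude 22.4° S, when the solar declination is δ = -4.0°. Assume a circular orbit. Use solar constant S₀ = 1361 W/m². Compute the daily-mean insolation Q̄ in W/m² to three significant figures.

Q̄ ≈ 418 W/m²

cos H₀ = −tan(-22.4°) tan(-4.000°) = -0.0288, H₀ = 1.5996 rad.
Bracket: H₀ sin φ sin δ + cos φ cos δ sin H₀ = 1.5996×-0.38107×-0.06976 + 0.92455×0.99756×0.99958 = 0.042523 + 0.921907 = 0.964430.
Q̄ = (S₀/π) × [bracket] = (1361/π) × 0.964430 = 417.8 W/m².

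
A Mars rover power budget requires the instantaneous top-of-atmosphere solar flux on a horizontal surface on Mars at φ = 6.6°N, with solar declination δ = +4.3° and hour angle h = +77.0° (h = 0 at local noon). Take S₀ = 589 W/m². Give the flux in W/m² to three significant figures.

136 W/m²

cos θ_z = sin φ sin δ + cos φ cos δ cos h = 0.008618 + 0.222831 = 0.231449.
Flux = S₀ · cos θ_z = 589 × 0.231449 = 136.3 W/m².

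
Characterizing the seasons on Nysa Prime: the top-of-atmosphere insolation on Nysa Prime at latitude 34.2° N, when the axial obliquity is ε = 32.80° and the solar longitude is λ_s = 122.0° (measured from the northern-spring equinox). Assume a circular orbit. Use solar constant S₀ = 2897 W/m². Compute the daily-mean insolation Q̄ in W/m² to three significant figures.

Solar declination: sin δ = sin ε · sin λ_s = sin 32.80° × sin 122.0° = 0.45939, so δ = +27.348°.
cos H₀ = −tan(+34.2°) tan(+27.348°) = -0.3515, H₀ = 1.9300 rad.
Bracket: H₀ sin φ sin δ + cos φ cos δ sin H₀ = 1.9300×0.56208×0.45939 + 0.82708×0.88823×0.93619 = 0.498353 + 0.687760 = 1.186113.
Q̄ = (S₀/π) × [bracket] = (2897/π) × 1.186113 = 1094 W/m².

Q̄ ≈ 1.09e+03 W/m²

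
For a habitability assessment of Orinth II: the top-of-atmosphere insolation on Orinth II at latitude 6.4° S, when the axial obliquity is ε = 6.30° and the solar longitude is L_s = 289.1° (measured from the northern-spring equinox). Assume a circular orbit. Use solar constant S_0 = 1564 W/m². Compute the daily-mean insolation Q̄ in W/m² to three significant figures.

Q̄ ≈ 501 W/m²

Solar declination: sin δ = sin ε · sin L_s = sin 6.30° × sin 289.1° = -0.10369, so δ = -5.952°.
cos h₀ = −tan(-6.4°) tan(-5.952°) = -0.0117, h₀ = 1.5825 rad.
Bracket: h₀ sin ϕ sin δ + cos ϕ cos δ sin h₀ = 1.5825×-0.11147×-0.10369 + 0.99377×0.99461×0.99993 = 0.018291 + 0.988344 = 1.006635.
Q̄ = (S_0/π) × [bracket] = (1564/π) × 1.006635 = 501.1 W/m².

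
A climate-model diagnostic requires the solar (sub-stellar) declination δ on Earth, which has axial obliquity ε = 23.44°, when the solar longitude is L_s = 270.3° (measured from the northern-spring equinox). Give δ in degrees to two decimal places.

δ = -23.44°

sin δ = sin ε · sin L_s = sin 23.44° × sin 270.3° = -0.397783.
δ = arcsin(-0.397783) = -23.44°.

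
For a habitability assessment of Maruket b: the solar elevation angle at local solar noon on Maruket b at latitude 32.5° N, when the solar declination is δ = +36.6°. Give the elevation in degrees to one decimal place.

85.9°

At local noon the hour angle is zero, so the zenith angle equals |φ − δ| = |+32.5° − (+36.600°)| = 4.100°.
Elevation = 90° − 4.100° = 85.9°.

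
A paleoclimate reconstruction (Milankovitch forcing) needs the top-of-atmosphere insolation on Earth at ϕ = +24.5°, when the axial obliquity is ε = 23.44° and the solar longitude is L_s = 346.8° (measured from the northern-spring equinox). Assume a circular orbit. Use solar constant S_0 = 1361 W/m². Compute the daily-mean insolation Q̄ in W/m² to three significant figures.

Q̄ ≈ 367 W/m²

Solar declination: sin δ = sin ε · sin L_s = sin 23.44° × sin 346.8° = -0.09084, so δ = -5.212°.
cos h₀ = −tan(+24.5°) tan(-5.212°) = 0.0416, h₀ = 1.5292 rad.
Bracket: h₀ sin ϕ sin δ + cos ϕ cos δ sin h₀ = 1.5292×0.41469×-0.09084 + 0.90996×0.99587×0.99914 = -0.057606 + 0.905423 = 0.847817.
Q̄ = (S_0/π) × [bracket] = (1361/π) × 0.847817 = 367.3 W/m².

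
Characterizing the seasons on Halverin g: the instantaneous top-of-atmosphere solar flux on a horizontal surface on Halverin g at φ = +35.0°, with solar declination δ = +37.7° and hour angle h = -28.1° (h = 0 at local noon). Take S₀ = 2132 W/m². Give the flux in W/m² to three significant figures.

cos θ_z = sin φ sin δ + cos φ cos δ cos h = 0.350758 + 0.571735 = 0.922493.
Flux = S₀ · cos θ_z = 2132 × 0.922493 = 1967 W/m².

1.97e+03 W/m²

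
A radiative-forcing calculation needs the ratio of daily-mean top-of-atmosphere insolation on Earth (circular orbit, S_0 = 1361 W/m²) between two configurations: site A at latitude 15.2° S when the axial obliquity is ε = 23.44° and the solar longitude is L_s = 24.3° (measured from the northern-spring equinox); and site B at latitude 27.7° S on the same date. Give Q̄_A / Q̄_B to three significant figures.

Q̄_A / Q̄_B ≈ 1.17

— Configuration A (ϕ=-15.2°):
Solar declination: sin δ = sin ε · sin L_s = sin 23.44° × sin 24.3° = 0.16370, so δ = +9.421°.
cos h₀ = −tan(-15.2°) tan(+9.421°) = 0.0451, h₀ = 1.5257 rad.
Bracket: h₀ sin ϕ sin δ + cos ϕ cos δ sin h₀ = 1.5257×-0.26219×0.16370 + 0.96502×0.98651×0.99898 = -0.065484 + 0.951031 = 0.885547.
Q̄ = (S_0/π) × [bracket] = (1361/π) × 0.885547 = 383.64 W/m².
— Configuration B (ϕ=-27.7°):
cos h₀ = −tan(-27.7°) tan(+9.421°) = 0.0871, h₀ = 1.4836 rad.
Bracket: h₀ sin ϕ sin δ + cos ϕ cos δ sin h₀ = 1.4836×-0.46484×0.16370 + 0.88539×0.98651×0.99620 = -0.112894 + 0.870127 = 0.757233.
Q̄ = (S_0/π) × [bracket] = (1361/π) × 0.757233 = 328.05 W/m².
Ratio Q̄_A / Q̄_B = 383.64 / 328.05 = 1.169.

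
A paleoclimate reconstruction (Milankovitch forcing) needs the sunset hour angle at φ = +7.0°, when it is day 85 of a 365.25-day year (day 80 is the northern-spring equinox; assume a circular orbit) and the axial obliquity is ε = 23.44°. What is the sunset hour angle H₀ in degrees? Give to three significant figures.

H₀ = 90.2°

Solar longitude: λ_s = 360° × (85 − 80)/365.25 = 4.928°.
sin δ = sin 23.44° × sin 4.928° = 0.03417, so δ = +1.958°.
cos H₀ = −tan φ · tan δ = −tan(+7.0°) × tan(+1.958°) = -0.0042, so H₀ = 1.5750 rad = 90.24°.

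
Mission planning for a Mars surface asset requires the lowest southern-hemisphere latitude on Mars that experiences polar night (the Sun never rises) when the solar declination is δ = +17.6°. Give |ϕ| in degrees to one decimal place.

Polar night requires cos h₀ = −tan ϕ tan δ ≥ 1, i.e. tan ϕ tan δ ≤ −1.
The boundary is |tan ϕ| · |tan δ| = 1, so |ϕ| = 90° − |δ| = 90° − 17.6° = 72.4° in the southern hemisphere.

|ϕ| = 72.4°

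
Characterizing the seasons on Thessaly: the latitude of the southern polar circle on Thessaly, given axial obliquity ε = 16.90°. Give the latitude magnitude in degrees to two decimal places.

The polar circle is the lowest latitude that experiences at least one full rotation of continuous darkness at the northern-summer solstice; it lies at |ϕ| = 90° − ε = 90° − 16.90° = 73.10°.

73.10°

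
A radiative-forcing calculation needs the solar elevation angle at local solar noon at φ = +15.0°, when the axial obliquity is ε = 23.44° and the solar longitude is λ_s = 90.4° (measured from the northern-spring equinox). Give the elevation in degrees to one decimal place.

81.6°

Solar declination: sin δ = sin ε · sin λ_s = sin 23.44° × sin 90.4° = 0.39778, so δ = +23.439°.
At local noon the hour angle is zero, so the zenith angle equals |φ − δ| = |+15.0° − (+23.439°)| = 8.439°.
Elevation = 90° − 8.439° = 81.6°.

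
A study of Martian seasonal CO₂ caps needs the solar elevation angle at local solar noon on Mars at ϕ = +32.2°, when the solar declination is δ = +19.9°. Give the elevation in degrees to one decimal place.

At local noon the hour angle is zero, so the zenith angle equals |ϕ − δ| = |+32.2° − (+19.900°)| = 12.300°.
Elevation = 90° − 12.300° = 77.7°.

77.7°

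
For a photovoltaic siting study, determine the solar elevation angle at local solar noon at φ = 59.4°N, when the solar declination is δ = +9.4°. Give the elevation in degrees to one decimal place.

At local noon the hour angle is zero, so the zenith angle equals |φ − δ| = |+59.4° − (+9.400°)| = 50.000°.
Elevation = 90° − 50.000° = 40.0°.

40.0°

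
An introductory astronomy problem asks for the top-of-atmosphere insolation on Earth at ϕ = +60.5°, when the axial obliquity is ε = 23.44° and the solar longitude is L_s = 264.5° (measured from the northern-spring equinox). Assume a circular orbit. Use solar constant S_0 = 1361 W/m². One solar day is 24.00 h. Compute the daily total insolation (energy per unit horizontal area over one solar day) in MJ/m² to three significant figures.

1.87 MJ/m²

Solar declination: sin δ = sin ε · sin L_s = sin 23.44° × sin 264.5° = -0.39596, so δ = -23.326°.
cos h₀ = −tan(+60.5°) tan(-23.326°) = 0.7621, h₀ = 0.7042 rad.
Bracket: h₀ sin ϕ sin δ + cos ϕ cos δ sin h₀ = 0.7042×0.87036×-0.39596 + 0.49242×0.91827×0.64741 = -0.242687 + 0.292742 = 0.050055.
Q̄ = (S_0/π) × [bracket] = (1361/π) × 0.050055 = 21.685 W/m².
Daily total = Q̄ × 24.00 h × 3600 s/h = 21.685 × 24.00 × 3600 / 10⁶ = 1.874 MJ/m².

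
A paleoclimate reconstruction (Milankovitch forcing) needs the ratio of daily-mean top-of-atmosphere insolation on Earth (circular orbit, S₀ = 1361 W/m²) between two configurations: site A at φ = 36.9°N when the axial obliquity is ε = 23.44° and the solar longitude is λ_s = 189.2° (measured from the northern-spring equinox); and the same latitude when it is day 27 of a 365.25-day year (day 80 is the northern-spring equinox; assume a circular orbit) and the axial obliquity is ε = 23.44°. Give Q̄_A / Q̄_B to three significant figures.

Q̄_A / Q̄_B ≈ 1.52

— Configuration A (φ=+36.9°):
Solar declination: sin δ = sin ε · sin λ_s = sin 23.44° × sin 189.2° = -0.06360, so δ = -3.646°.
cos H₀ = −tan(+36.9°) tan(-3.646°) = 0.0478, H₀ = 1.5229 rad.
Bracket: H₀ sin φ sin δ + cos φ cos δ sin H₀ = 1.5229×0.60042×-0.06360 + 0.79968×0.99798×0.99885 = -0.058155 + 0.797147 = 0.738992.
Q̄ = (S₀/π) × [bracket] = (1361/π) × 0.738992 = 320.15 W/m².
— Configuration B (φ=+36.9°):
Solar longitude: λ_s = 360° × (27 − 80)/365.25 = -52.238°, i.e. -52.238° + 360° = 307.762°.
sin δ = sin 23.44° × sin 307.762° = -0.31448, so δ = -18.329°.
cos H₀ = −tan(+36.9°) tan(-18.329°) = 0.2487, H₀ = 1.3194 rad.
Bracket: H₀ sin φ sin δ + cos φ cos δ sin H₀ = 1.3194×0.60042×-0.31448 + 0.79968×0.94927×0.96857 = -0.249129 + 0.735253 = 0.486124.
Q̄ = (S₀/π) × [bracket] = (1361/π) × 0.486124 = 210.60 W/m².
Ratio Q̄_A / Q̄_B = 320.15 / 210.60 = 1.520.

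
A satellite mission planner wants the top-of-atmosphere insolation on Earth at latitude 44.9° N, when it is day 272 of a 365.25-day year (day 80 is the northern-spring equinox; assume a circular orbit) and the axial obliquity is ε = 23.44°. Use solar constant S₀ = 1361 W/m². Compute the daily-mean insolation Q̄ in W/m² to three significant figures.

Solar longitude: λ_s = 360° × (272 − 80)/365.25 = 189.240°.
sin δ = sin 23.44° × sin 189.240° = -0.06387, so δ = -3.662°.
cos H₀ = −tan(+44.9°) tan(-3.662°) = 0.0638, H₀ = 1.5070 rad.
Bracket: H₀ sin φ sin δ + cos φ cos δ sin H₀ = 1.5070×0.70587×-0.06387 + 0.70834×0.99796×0.99796 = -0.067941 + 0.705453 = 0.637512.
Q̄ = (S₀/π) × [bracket] = (1361/π) × 0.637512 = 276.2 W/m².

Q̄ ≈ 276 W/m²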